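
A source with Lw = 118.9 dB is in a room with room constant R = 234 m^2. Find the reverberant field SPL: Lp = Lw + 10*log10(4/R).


4/R = 4/234 = 0.017094
Lp = 118.9 + 10*log10(0.017094) = 101.23 dB


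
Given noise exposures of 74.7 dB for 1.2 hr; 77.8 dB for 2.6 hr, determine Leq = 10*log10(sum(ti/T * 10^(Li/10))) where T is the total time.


T_total = 1.2 + 2.6 = 3.8 hr
(1.2/3.8) * 10^(74.7/10) = 9.31961e+06
(2.6/3.8) * 10^(77.8/10) = 4.12278e+07
Sum = 9.31961e+06 + 4.12278e+07 = 5.05474e+07
Leq = 10*log10(5.05474e+07) = 77.037 dB


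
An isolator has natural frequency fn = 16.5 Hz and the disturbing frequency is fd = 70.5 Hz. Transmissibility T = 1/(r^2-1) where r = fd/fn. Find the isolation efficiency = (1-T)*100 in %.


r = 70.5 / 16.5 = 4.27273
r^2 - 1 = 4.27273^2 - 1 = 17.2562
T = 1/17.2562 = 0.0579502
Efficiency = (1 - 0.0579502)*100 = 94.205 %


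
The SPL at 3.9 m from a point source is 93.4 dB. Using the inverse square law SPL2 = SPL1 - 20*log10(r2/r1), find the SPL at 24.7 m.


r2/r1 = 24.7/3.9 = 6.33333
Correction = 20*log10(6.33333) = 16.0326 dB
SPL2 = 93.4 - 16.0326 = 77.367 dB


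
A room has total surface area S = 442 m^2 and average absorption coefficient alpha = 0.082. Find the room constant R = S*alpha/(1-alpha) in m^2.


R = 442 * 0.082 / (1 - 0.082) = 39.481 m^2


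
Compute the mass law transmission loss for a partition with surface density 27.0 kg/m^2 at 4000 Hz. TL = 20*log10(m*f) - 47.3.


m * f = 27.0 * 4000 = 108000
20*log10(108000) = 100.668 dB
TL = 100.668 - 47.3 = 53.368 dB


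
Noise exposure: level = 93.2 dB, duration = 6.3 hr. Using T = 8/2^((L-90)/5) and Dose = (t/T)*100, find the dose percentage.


T_allowed = 8 / 2^((93.2 - 90)/5) = 5.1337 hr
Dose = 6.3 / 5.1337 * 100 = 122.72 %


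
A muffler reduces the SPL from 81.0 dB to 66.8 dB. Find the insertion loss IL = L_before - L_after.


Insertion loss = SPL without muffler - SPL with muffler
IL = 81.0 - 66.8 = 14.2 dB


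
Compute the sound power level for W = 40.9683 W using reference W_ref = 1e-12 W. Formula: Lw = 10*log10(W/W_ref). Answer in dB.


W / W_ref = 40.9683 / 1e-12 = 4.09683e+13
Lw = 10 * log10(4.09683e+13) = 136.12 dB


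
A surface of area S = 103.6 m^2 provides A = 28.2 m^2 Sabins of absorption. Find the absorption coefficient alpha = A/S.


Absorption coefficient = absorbed power / incident power
alpha = A / S = 28.2 / 103.6 = 0.2722


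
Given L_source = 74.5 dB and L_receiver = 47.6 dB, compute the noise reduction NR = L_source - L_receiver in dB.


NR = L_source - L_receiver (difference between source and receiving room levels)
NR = 74.5 - 47.6 = 26.9 dB


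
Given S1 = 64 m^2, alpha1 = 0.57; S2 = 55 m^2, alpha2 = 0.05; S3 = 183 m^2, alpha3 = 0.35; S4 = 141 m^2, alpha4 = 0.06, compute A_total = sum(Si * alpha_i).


64 * 0.57 = 36.48
55 * 0.05 = 2.75
183 * 0.35 = 64.05
141 * 0.06 = 8.46
A_total = 36.48 + 2.75 + 64.05 + 8.46 = 111.74 m^2


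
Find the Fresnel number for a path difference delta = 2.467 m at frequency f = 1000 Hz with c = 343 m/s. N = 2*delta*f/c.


N = 2*delta*f/c = 2*delta/lambda, where lambda = c/f
lambda = 343 / 1000 = 0.343 m
N = 2 * 2.467 / 0.343 = 14.385


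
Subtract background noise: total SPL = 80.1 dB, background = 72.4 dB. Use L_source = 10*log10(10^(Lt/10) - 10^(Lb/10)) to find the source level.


10^(80.1/10) = 1.02329e+08
10^(72.4/10) = 1.7378e+07
Difference = 1.02329e+08 - 1.7378e+07 = 8.4951e+07
L_source = 10*log10(8.4951e+07) = 79.292 dB


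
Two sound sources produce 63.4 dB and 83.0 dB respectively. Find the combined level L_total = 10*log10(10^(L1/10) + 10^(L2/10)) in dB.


10^(63.4/10) = 2.18776e+06
10^(83.0/10) = 1.99526e+08
Sum = 2.18776e+06 + 1.99526e+08 = 2.01714e+08
L_total = 10*log10(2.01714e+08) = 83.047 dB


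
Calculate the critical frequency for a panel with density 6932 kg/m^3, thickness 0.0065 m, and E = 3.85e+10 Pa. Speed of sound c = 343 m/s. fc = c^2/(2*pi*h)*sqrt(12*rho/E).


12*rho/E = 12*6932/3.85e+10 = 2.16062e-06
sqrt(12*rho/E) = sqrt(2.16062e-06) = 0.0014699
c^2/(2*pi*h) = 343^2/(2*pi*0.0065) = 2.88068e+06
fc = 2.88068e+06 * 0.0014699 = 4234.3 Hz


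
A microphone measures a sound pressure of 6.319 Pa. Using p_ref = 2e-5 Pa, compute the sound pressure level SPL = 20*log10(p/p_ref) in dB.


p / p_ref = 6.319 / 2e-5 = 315950
SPL = 20 * log10(315950) = 109.99 dB


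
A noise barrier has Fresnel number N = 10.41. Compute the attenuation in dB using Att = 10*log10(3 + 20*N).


3 + 20*N = 3 + 20*10.41 = 211.2
Att = 10*log10(211.2) = 23.247 dB


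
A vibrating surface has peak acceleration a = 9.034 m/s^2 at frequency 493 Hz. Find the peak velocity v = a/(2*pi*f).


omega = 2*pi*f = 2*pi*493 = 3097.61 rad/s
v = a / omega = 9.034 / 3097.61 = 0.0029164 m/s


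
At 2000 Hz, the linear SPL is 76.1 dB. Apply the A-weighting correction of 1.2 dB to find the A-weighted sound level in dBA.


A-weighting table: 2000 Hz -> 1.2 dB correction
SPL_A = SPL + correction = 76.1 + (1.2) = 77.3 dBA


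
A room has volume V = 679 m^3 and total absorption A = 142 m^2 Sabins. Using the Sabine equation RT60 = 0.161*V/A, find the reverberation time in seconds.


RT60 = 0.161 * 679 / 142 = 0.76985 s


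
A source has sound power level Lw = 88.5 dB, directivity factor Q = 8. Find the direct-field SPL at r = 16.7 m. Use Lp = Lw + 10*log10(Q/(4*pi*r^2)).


4*pi*r^2 = 4*pi*16.7^2 = 3504.64 m^2
Q / (4*pi*r^2) = 8 / 3504.64 = 0.00228269
Lp = 88.5 + 10*log10(0.00228269) = 62.084 dB


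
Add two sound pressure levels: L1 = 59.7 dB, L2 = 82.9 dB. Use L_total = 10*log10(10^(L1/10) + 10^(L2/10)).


10^(59.7/10) = 933254
10^(82.9/10) = 1.94984e+08
Sum = 933254 + 1.94984e+08 = 1.95917e+08
L_total = 10*log10(1.95917e+08) = 82.921 dB


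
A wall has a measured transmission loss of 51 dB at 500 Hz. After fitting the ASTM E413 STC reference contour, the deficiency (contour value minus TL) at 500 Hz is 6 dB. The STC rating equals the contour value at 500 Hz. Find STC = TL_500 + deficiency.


By ASTM E413, STC = value of the fitted reference contour at 500 Hz.
Contour value at 500 Hz = TL_500 + deficiency = 51 + 6 = 57
STC = 57


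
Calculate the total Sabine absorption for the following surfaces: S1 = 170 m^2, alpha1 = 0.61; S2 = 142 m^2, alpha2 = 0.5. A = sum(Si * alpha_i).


170 * 0.61 = 103.7
142 * 0.5 = 71
A_total = 103.7 + 71 = 174.7 m^2


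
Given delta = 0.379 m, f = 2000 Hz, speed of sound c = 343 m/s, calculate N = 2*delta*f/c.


N = 2*delta*f/c = 2*delta/lambda, where lambda = c/f
lambda = 343 / 2000 = 0.1715 m
N = 2 * 0.379 / 0.1715 = 4.4198


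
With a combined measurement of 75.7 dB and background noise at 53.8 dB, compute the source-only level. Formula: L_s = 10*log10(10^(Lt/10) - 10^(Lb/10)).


10^(75.7/10) = 3.71535e+07
10^(53.8/10) = 239883
Difference = 3.71535e+07 - 239883 = 3.69136e+07
L_source = 10*log10(3.69136e+07) = 75.672 dB


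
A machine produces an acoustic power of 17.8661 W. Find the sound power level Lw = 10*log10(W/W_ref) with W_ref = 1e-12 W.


W / W_ref = 17.8661 / 1e-12 = 1.78661e+13
Lw = 10 * log10(1.78661e+13) = 132.52 dB


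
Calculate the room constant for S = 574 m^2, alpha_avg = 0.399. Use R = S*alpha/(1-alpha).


R = 574 * 0.399 / (1 - 0.399) = 381.07 m^2


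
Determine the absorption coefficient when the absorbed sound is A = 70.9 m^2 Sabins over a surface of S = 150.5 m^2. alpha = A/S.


Absorption coefficient = absorbed power / incident power
alpha = A / S = 70.9 / 150.5 = 0.4711


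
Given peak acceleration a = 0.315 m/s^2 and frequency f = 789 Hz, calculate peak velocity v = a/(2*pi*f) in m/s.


omega = 2*pi*f = 2*pi*789 = 4957.43 rad/s
v = a / omega = 0.315 / 4957.43 = 6.3541e-05 m/s


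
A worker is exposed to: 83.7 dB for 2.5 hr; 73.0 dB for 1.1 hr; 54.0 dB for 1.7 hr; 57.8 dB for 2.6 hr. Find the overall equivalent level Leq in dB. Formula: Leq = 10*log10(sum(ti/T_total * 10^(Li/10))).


T_total = 2.5 + 1.1 + 1.7 + 2.6 = 7.9 hr
(2.5/7.9) * 10^(83.7/10) = 7.41845e+07
(1.1/7.9) * 10^(73.0/10) = 2.77821e+06
(1.7/7.9) * 10^(54.0/10) = 54053.3
(2.6/7.9) * 10^(57.8/10) = 198311
Sum = 7.41845e+07 + 2.77821e+06 + 54053.3 + 198311 = 7.72151e+07
Leq = 10*log10(7.72151e+07) = 78.877 dB


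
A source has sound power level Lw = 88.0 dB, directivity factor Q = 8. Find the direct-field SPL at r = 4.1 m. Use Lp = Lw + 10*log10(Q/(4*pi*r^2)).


4*pi*r^2 = 4*pi*4.1^2 = 211.241 m^2
Q / (4*pi*r^2) = 8 / 211.241 = 0.0378714
Lp = 88.0 + 10*log10(0.0378714) = 73.783 dB


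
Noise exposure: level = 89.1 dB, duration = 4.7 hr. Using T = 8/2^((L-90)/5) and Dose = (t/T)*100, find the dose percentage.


T_allowed = 8 / 2^((89.1 - 90)/5) = 9.06307 hr
Dose = 4.7 / 9.06307 * 100 = 51.859 %


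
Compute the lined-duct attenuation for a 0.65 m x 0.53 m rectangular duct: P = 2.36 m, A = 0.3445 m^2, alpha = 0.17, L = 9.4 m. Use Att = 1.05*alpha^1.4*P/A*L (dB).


alpha^1.4 = 0.17^1.4 = 0.0836813
Attenuation rate = 1.05 * alpha^1.4 * P / A
= 1.05 * 0.0836813 * 2.36 / 0.3445 = 0.601922 dB/m
Total Att = 0.601922 * 9.4 = 5.6581 dB


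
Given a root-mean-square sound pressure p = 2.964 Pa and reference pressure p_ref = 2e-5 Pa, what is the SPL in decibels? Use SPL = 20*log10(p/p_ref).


p / p_ref = 2.964 / 2e-5 = 148200
SPL = 20 * log10(148200) = 103.42 dB


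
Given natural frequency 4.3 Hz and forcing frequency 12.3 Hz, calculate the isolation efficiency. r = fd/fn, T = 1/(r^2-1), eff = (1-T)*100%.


r = 12.3 / 4.3 = 2.86047
r^2 - 1 = 2.86047^2 - 1 = 7.18229
T = 1/7.18229 = 0.139231
Efficiency = (1 - 0.139231)*100 = 86.077 %


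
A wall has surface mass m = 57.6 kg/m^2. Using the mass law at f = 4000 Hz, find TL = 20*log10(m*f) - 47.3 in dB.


m * f = 57.6 * 4000 = 230400
20*log10(230400) = 107.25 dB
TL = 107.25 - 47.3 = 59.95 dB


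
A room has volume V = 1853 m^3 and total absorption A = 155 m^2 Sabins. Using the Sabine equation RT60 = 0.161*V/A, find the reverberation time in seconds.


RT60 = 0.161 * 1853 / 155 = 1.9247 s


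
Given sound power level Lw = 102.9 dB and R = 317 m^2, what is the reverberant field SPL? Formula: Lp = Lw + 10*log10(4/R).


4/R = 4/317 = 0.0126183
Lp = 102.9 + 10*log10(0.0126183) = 83.91 dB


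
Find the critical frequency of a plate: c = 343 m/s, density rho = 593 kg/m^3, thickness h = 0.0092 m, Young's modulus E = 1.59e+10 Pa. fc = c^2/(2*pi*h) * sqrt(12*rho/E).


12*rho/E = 12*593/1.59e+10 = 4.47547e-07
sqrt(12*rho/E) = sqrt(4.47547e-07) = 0.00066899
c^2/(2*pi*h) = 343^2/(2*pi*0.0092) = 2.03526e+06
fc = 2.03526e+06 * 0.00066899 = 1361.6 Hz


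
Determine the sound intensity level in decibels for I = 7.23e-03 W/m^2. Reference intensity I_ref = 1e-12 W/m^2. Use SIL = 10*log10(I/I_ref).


I / I_ref = 7.23e-03 / 1e-12 = 7.23e+09
SIL = 10 * log10(7.23e+09) = 98.591 dB


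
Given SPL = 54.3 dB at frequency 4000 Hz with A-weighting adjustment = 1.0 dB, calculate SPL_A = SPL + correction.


A-weighting table: 4000 Hz -> 1.0 dB correction
SPL_A = SPL + correction = 54.3 + (1.0) = 55.3 dBA


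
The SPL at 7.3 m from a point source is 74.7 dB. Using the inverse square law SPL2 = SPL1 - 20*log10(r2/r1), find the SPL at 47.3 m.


r2/r1 = 47.3/7.3 = 6.47945
Correction = 20*log10(6.47945) = 16.2308 dB
SPL2 = 74.7 - 16.2308 = 58.469 dB


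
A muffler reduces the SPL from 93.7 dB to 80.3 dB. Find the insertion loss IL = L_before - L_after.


Insertion loss = SPL without muffler - SPL with muffler
IL = 93.7 - 80.3 = 13.4 dB


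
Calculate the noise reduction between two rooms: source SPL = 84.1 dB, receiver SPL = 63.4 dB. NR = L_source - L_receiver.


NR = L_source - L_receiver (difference between source and receiving room levels)
NR = 84.1 - 63.4 = 20.7 dB


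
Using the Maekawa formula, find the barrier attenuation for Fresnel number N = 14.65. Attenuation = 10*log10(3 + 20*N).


3 + 20*N = 3 + 20*14.65 = 296
Att = 10*log10(296) = 24.713 dB


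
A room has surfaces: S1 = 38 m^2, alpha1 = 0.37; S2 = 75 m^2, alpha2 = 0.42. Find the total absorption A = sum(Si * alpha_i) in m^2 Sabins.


38 * 0.37 = 14.06
75 * 0.42 = 31.5
A_total = 14.06 + 31.5 = 45.56 m^2


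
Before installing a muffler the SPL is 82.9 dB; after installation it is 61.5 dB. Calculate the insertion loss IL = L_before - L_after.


Insertion loss = SPL without muffler - SPL with muffler
IL = 82.9 - 61.5 = 21.4 dB


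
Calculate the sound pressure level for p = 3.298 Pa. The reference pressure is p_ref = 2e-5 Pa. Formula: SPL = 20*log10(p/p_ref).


p / p_ref = 3.298 / 2e-5 = 164900
SPL = 20 * log10(164900) = 104.34 dB


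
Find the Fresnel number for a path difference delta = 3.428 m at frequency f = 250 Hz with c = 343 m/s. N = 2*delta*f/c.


N = 2*delta*f/c = 2*delta/lambda, where lambda = c/f
lambda = 343 / 250 = 1.372 m
N = 2 * 3.428 / 1.372 = 4.9971


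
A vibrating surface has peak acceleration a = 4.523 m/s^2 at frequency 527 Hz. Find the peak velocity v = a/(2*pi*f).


omega = 2*pi*f = 2*pi*527 = 3311.24 rad/s
v = a / omega = 4.523 / 3311.24 = 0.001366 m/s


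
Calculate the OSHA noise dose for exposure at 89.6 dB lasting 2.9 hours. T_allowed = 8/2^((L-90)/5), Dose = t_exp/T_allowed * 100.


T_allowed = 8 / 2^((89.6 - 90)/5) = 8.45614 hr
Dose = 2.9 / 8.45614 * 100 = 34.295 %


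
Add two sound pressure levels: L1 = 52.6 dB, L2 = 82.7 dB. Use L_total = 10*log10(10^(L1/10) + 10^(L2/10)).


10^(52.6/10) = 181970
10^(82.7/10) = 1.86209e+08
Sum = 181970 + 1.86209e+08 = 1.86391e+08
L_total = 10*log10(1.86391e+08) = 82.704 dB


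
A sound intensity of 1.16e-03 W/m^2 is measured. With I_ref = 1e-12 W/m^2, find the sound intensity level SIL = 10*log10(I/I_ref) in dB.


I / I_ref = 1.16e-03 / 1e-12 = 1.16e+09
SIL = 10 * log10(1.16e+09) = 90.645 dB


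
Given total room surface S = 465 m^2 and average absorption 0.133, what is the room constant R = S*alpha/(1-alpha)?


R = 465 * 0.133 / (1 - 0.133) = 71.332 m^2


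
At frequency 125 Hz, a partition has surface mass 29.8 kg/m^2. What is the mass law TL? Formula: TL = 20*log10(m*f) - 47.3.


m * f = 29.8 * 125 = 3725
20*log10(3725) = 71.4225 dB
TL = 71.4225 - 47.3 = 24.123 dB


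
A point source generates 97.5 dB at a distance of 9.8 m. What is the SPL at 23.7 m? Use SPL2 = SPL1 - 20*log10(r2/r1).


r2/r1 = 23.7/9.8 = 2.41837
Correction = 20*log10(2.41837) = 7.67045 dB
SPL2 = 97.5 - 7.67045 = 89.83 dB


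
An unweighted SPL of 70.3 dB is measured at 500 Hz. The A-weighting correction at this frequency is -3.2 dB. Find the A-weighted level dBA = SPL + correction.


A-weighting table: 500 Hz -> -3.2 dB correction
SPL_A = SPL + correction = 70.3 + (-3.2) = 67.1 dBA


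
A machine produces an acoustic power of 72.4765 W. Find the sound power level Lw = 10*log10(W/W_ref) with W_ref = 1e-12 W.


W / W_ref = 72.4765 / 1e-12 = 7.24765e+13
Lw = 10 * log10(7.24765e+13) = 138.6 dB


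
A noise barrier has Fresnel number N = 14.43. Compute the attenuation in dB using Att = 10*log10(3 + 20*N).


3 + 20*N = 3 + 20*14.43 = 291.6
Att = 10*log10(291.6) = 24.648 dB


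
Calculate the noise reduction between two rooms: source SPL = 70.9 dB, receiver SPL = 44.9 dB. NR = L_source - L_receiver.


NR = L_source - L_receiver (difference between source and receiving room levels)
NR = 70.9 - 44.9 = 26 dB


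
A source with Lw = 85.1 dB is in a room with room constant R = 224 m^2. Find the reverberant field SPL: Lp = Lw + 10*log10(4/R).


4/R = 4/224 = 0.0178571
Lp = 85.1 + 10*log10(0.0178571) = 67.618 dB


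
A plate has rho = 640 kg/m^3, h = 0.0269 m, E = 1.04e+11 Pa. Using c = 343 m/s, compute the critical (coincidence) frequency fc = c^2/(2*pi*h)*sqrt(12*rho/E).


12*rho/E = 12*640/1.04e+11 = 7.38462e-08
sqrt(12*rho/E) = sqrt(7.38462e-08) = 0.000271747
c^2/(2*pi*h) = 343^2/(2*pi*0.0269) = 696075
fc = 696075 * 0.000271747 = 189.16 Hz


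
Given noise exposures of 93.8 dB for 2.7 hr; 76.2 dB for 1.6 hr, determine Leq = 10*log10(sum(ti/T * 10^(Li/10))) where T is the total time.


T_total = 2.7 + 1.6 = 4.3 hr
(2.7/4.3) * 10^(93.8/10) = 1.50624e+09
(1.6/4.3) * 10^(76.2/10) = 1.55114e+07
Sum = 1.50624e+09 + 1.55114e+07 = 1.52175e+09
Leq = 10*log10(1.52175e+09) = 91.823 dB


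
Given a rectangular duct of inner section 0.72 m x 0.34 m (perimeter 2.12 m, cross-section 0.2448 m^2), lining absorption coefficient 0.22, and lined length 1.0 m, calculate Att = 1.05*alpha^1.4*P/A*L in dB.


alpha^1.4 = 0.22^1.4 = 0.120058
Attenuation rate = 1.05 * alpha^1.4 * P / A
= 1.05 * 0.120058 * 2.12 / 0.2448 = 1.0917 dB/m
Total Att = 1.0917 * 1.0 = 1.0917 dB


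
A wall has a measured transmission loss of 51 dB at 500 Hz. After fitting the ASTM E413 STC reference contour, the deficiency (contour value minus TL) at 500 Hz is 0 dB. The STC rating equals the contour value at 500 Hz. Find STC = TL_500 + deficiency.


By ASTM E413, STC = value of the fitted reference contour at 500 Hz.
Contour value at 500 Hz = TL_500 + deficiency = 51 + 0 = 51
STC = 51


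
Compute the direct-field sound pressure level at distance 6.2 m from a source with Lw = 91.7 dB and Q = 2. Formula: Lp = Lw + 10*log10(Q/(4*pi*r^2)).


4*pi*r^2 = 4*pi*6.2^2 = 483.051 m^2
Q / (4*pi*r^2) = 2 / 483.051 = 0.00414035
Lp = 91.7 + 10*log10(0.00414035) = 67.87 dB


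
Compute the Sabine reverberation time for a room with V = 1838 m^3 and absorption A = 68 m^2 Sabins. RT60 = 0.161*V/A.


RT60 = 0.161 * 1838 / 68 = 4.3517 s


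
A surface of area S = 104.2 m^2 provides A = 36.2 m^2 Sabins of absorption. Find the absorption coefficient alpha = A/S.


Absorption coefficient = absorbed power / incident power
alpha = A / S = 36.2 / 104.2 = 0.34741


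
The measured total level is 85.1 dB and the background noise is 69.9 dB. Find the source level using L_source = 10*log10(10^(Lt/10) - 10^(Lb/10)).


10^(85.1/10) = 3.23594e+08
10^(69.9/10) = 9.77237e+06
Difference = 3.23594e+08 - 9.77237e+06 = 3.13822e+08
L_source = 10*log10(3.13822e+08) = 84.967 dB


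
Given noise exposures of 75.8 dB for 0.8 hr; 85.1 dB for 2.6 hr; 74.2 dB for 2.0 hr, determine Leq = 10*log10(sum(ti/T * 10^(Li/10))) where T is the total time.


T_total = 0.8 + 2.6 + 2.0 = 5.4 hr
(0.8/5.4) * 10^(75.8/10) = 5.63244e+06
(2.6/5.4) * 10^(85.1/10) = 1.55804e+08
(2.0/5.4) * 10^(74.2/10) = 9.74173e+06
Sum = 5.63244e+06 + 1.55804e+08 + 9.74173e+06 = 1.71178e+08
Leq = 10*log10(1.71178e+08) = 82.334 dB


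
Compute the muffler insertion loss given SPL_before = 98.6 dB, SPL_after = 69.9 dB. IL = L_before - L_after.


Insertion loss = SPL without muffler - SPL with muffler
IL = 98.6 - 69.9 = 28.7 dB


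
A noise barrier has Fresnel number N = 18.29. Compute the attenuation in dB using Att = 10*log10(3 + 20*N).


3 + 20*N = 3 + 20*18.29 = 368.8
Att = 10*log10(368.8) = 25.668 dB


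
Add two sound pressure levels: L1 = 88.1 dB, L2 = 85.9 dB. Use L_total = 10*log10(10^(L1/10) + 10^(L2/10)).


10^(88.1/10) = 6.45654e+08
10^(85.9/10) = 3.89045e+08
Sum = 6.45654e+08 + 3.89045e+08 = 1.0347e+09
L_total = 10*log10(1.0347e+09) = 90.148 dB


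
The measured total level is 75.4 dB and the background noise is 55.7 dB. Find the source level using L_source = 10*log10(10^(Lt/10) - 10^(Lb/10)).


10^(75.4/10) = 3.46737e+07
10^(55.7/10) = 371535
Difference = 3.46737e+07 - 371535 = 3.43022e+07
L_source = 10*log10(3.43022e+07) = 75.353 dB


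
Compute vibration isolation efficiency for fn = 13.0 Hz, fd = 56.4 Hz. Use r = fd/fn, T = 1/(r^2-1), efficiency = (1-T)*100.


r = 56.4 / 13.0 = 4.33846
r^2 - 1 = 4.33846^2 - 1 = 17.8222
T = 1/17.8222 = 0.0561098
Efficiency = (1 - 0.0561098)*100 = 94.389 %


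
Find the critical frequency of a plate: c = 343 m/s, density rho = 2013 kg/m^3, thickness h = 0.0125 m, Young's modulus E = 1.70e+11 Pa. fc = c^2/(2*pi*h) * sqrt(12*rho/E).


12*rho/E = 12*2013/1.70e+11 = 1.42094e-07
sqrt(12*rho/E) = sqrt(1.42094e-07) = 0.000376954
c^2/(2*pi*h) = 343^2/(2*pi*0.0125) = 1.49795e+06
fc = 1.49795e+06 * 0.000376954 = 564.66 Hz


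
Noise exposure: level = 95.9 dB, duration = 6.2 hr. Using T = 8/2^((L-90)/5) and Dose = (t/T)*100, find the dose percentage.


T_allowed = 8 / 2^((95.9 - 90)/5) = 3.53081 hr
Dose = 6.2 / 3.53081 * 100 = 175.6 %


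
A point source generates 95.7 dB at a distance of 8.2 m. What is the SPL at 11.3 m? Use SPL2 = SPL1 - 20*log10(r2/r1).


r2/r1 = 11.3/8.2 = 1.37805
Correction = 20*log10(1.37805) = 2.7853 dB
SPL2 = 95.7 - 2.7853 = 92.915 dB


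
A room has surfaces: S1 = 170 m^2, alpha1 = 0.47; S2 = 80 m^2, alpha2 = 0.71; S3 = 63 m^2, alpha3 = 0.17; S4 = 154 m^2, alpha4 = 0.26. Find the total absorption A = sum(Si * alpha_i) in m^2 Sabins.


170 * 0.47 = 79.9
80 * 0.71 = 56.8
63 * 0.17 = 10.71
154 * 0.26 = 40.04
A_total = 79.9 + 56.8 + 10.71 + 40.04 = 187.45 m^2


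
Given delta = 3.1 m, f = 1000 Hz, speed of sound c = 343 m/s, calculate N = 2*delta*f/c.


N = 2*delta*f/c = 2*delta/lambda, where lambda = c/f
lambda = 343 / 1000 = 0.343 m
N = 2 * 3.1 / 0.343 = 18.076


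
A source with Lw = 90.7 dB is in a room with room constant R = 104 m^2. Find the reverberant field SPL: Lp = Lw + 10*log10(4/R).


4/R = 4/104 = 0.0384615
Lp = 90.7 + 10*log10(0.0384615) = 76.55 dB


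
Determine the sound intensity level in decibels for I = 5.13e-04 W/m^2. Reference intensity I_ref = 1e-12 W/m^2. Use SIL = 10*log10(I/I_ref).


I / I_ref = 5.13e-04 / 1e-12 = 5.13e+08
SIL = 10 * log10(5.13e+08) = 87.101 dB


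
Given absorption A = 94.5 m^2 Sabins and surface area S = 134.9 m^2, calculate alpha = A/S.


Absorption coefficient = absorbed power / incident power
alpha = A / S = 94.5 / 134.9 = 0.70052


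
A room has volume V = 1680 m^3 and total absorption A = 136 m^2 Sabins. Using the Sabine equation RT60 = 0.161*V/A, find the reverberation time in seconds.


RT60 = 0.161 * 1680 / 136 = 1.9888 s


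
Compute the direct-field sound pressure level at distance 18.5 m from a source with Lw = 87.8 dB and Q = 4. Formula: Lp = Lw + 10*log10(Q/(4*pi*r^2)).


4*pi*r^2 = 4*pi*18.5^2 = 4300.84 m^2
Q / (4*pi*r^2) = 4 / 4300.84 = 0.000930051
Lp = 87.8 + 10*log10(0.000930051) = 57.485 dB


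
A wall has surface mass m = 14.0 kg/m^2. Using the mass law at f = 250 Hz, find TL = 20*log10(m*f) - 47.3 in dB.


m * f = 14.0 * 250 = 3500
20*log10(3500) = 70.8814 dB
TL = 70.8814 - 47.3 = 23.581 dB


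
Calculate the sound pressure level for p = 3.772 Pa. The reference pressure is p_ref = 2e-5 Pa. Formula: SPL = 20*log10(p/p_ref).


p / p_ref = 3.772 / 2e-5 = 188600
SPL = 20 * log10(188600) = 105.51 dB


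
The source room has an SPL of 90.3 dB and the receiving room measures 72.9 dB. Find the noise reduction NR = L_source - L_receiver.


NR = L_source - L_receiver (difference between source and receiving room levels)
NR = 90.3 - 72.9 = 17.4 dB


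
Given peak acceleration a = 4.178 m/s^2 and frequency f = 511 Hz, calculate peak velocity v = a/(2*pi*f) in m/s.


omega = 2*pi*f = 2*pi*511 = 3210.71 rad/s
v = a / omega = 4.178 / 3210.71 = 0.0013013 m/s


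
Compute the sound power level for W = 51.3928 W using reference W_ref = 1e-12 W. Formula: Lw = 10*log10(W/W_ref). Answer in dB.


W / W_ref = 51.3928 / 1e-12 = 5.13928e+13
Lw = 10 * log10(5.13928e+13) = 137.11 dB


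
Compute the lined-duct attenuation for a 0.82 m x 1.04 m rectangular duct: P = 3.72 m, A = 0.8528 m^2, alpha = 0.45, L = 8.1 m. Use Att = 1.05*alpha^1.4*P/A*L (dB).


alpha^1.4 = 0.45^1.4 = 0.326962
Attenuation rate = 1.05 * alpha^1.4 * P / A
= 1.05 * 0.326962 * 3.72 / 0.8528 = 1.49755 dB/m
Total Att = 1.49755 * 8.1 = 12.13 dB


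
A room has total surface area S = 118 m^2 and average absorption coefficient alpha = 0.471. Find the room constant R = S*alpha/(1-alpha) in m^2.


R = 118 * 0.471 / (1 - 0.471) = 105.06 m^2


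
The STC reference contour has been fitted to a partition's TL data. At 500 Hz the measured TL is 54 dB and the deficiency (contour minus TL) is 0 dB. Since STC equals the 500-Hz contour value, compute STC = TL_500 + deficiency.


By ASTM E413, STC = value of the fitted reference contour at 500 Hz.
Contour value at 500 Hz = TL_500 + deficiency = 54 + 0 = 54
STC = 54


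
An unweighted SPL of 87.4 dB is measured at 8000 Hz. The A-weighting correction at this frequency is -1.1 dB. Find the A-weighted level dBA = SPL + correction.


A-weighting table: 8000 Hz -> -1.1 dB correction
SPL_A = SPL + correction = 87.4 + (-1.1) = 86.3 dBA


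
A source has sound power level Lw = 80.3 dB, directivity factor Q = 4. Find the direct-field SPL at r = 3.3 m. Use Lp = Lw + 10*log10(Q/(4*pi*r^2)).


4*pi*r^2 = 4*pi*3.3^2 = 136.848 m^2
Q / (4*pi*r^2) = 4 / 136.848 = 0.0292295
Lp = 80.3 + 10*log10(0.0292295) = 64.958 dB


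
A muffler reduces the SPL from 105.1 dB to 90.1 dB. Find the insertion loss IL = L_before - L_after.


Insertion loss = SPL without muffler - SPL with muffler
IL = 105.1 - 90.1 = 15 dB


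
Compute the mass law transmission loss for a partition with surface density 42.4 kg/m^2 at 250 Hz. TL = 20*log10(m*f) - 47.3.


m * f = 42.4 * 250 = 10600
20*log10(10600) = 80.5061 dB
TL = 80.5061 - 47.3 = 33.206 dB


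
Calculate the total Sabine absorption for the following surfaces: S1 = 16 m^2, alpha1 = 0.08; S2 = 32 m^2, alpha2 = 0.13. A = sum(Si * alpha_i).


16 * 0.08 = 1.28
32 * 0.13 = 4.16
A_total = 1.28 + 4.16 = 5.44 m^2


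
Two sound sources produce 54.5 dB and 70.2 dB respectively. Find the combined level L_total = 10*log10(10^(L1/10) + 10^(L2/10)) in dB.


10^(54.5/10) = 281838
10^(70.2/10) = 1.04713e+07
Sum = 281838 + 1.04713e+07 = 1.07531e+07
L_total = 10*log10(1.07531e+07) = 70.315 dB


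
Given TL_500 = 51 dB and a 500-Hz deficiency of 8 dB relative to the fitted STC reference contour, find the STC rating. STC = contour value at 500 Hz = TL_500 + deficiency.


By ASTM E413, STC = value of the fitted reference contour at 500 Hz.
Contour value at 500 Hz = TL_500 + deficiency = 51 + 8 = 59
STC = 59


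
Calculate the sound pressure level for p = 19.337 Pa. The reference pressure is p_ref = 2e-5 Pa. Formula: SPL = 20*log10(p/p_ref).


p / p_ref = 19.337 / 2e-5 = 966850
SPL = 20 * log10(966850) = 119.71 dB


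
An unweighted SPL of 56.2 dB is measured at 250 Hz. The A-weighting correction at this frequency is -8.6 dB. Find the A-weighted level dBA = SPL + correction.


A-weighting table: 250 Hz -> -8.6 dB correction
SPL_A = SPL + correction = 56.2 + (-8.6) = 47.6 dBA


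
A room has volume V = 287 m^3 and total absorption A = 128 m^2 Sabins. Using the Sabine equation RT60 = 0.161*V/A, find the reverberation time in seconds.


RT60 = 0.161 * 287 / 128 = 0.36099 s


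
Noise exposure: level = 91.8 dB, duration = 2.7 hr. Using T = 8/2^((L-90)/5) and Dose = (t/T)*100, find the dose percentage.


T_allowed = 8 / 2^((91.8 - 90)/5) = 6.23332 hr
Dose = 2.7 / 6.23332 * 100 = 43.316 %


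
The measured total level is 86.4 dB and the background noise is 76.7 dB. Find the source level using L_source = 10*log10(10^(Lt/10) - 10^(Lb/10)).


10^(86.4/10) = 4.36516e+08
10^(76.7/10) = 4.67735e+07
Difference = 4.36516e+08 - 4.67735e+07 = 3.89742e+08
L_source = 10*log10(3.89742e+08) = 85.908 dB


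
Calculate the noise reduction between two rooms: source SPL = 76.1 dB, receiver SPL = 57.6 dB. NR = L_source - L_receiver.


NR = L_source - L_receiver (difference between source and receiving room levels)
NR = 76.1 - 57.6 = 18.5 dB


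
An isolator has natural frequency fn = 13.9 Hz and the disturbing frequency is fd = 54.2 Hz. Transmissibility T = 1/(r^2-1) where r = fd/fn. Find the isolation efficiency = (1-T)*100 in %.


r = 54.2 / 13.9 = 3.89928
r^2 - 1 = 3.89928^2 - 1 = 14.2044
T = 1/14.2044 = 0.0704007
Efficiency = (1 - 0.0704007)*100 = 92.96 %


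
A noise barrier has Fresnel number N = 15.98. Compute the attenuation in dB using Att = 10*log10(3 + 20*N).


3 + 20*N = 3 + 20*15.98 = 322.6
Att = 10*log10(322.6) = 25.087 dB


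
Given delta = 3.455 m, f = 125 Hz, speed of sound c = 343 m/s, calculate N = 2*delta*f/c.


N = 2*delta*f/c = 2*delta/lambda, where lambda = c/f
lambda = 343 / 125 = 2.744 m
N = 2 * 3.455 / 2.744 = 2.5182


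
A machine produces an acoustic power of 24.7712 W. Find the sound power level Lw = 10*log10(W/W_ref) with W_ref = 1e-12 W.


W / W_ref = 24.7712 / 1e-12 = 2.47712e+13
Lw = 10 * log10(2.47712e+13) = 133.94 dB


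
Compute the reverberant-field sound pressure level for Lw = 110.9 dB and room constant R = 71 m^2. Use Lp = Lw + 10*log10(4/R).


4/R = 4/71 = 0.056338
Lp = 110.9 + 10*log10(0.056338) = 98.408 dB


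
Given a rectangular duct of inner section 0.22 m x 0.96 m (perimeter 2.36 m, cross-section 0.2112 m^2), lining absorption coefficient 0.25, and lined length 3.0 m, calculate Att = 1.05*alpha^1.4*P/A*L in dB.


alpha^1.4 = 0.25^1.4 = 0.143587
Attenuation rate = 1.05 * alpha^1.4 * P / A
= 1.05 * 0.143587 * 2.36 / 0.2112 = 1.6847 dB/m
Total Att = 1.6847 * 3.0 = 5.0541 dB


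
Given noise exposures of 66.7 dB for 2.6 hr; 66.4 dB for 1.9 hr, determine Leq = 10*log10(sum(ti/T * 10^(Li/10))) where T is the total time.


T_total = 2.6 + 1.9 = 4.5 hr
(2.6/4.5) * 10^(66.7/10) = 2.70247e+06
(1.9/4.5) * 10^(66.4/10) = 1.84307e+06
Sum = 2.70247e+06 + 1.84307e+06 = 4.54554e+06
Leq = 10*log10(4.54554e+06) = 66.576 dB


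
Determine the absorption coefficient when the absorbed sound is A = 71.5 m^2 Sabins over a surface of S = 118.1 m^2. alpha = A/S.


Absorption coefficient = absorbed power / incident power
alpha = A / S = 71.5 / 118.1 = 0.60542


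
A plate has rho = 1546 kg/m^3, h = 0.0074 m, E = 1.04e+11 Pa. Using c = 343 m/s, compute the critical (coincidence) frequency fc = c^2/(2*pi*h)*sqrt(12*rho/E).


12*rho/E = 12*1546/1.04e+11 = 1.78385e-07
sqrt(12*rho/E) = sqrt(1.78385e-07) = 0.000422356
c^2/(2*pi*h) = 343^2/(2*pi*0.0074) = 2.53033e+06
fc = 2.53033e+06 * 0.000422356 = 1068.7 Hz


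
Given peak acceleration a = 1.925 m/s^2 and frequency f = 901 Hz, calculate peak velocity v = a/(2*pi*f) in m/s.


omega = 2*pi*f = 2*pi*901 = 5661.15 rad/s
v = a / omega = 1.925 / 5661.15 = 0.00034004 m/s


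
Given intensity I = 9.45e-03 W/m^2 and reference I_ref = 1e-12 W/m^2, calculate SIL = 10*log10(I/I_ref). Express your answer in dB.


I / I_ref = 9.45e-03 / 1e-12 = 9.45e+09
SIL = 10 * log10(9.45e+09) = 99.754 dB


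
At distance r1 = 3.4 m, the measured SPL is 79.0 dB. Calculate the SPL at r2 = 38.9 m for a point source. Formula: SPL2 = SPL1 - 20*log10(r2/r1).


r2/r1 = 38.9/3.4 = 11.4412
Correction = 20*log10(11.4412) = 21.1694 dB
SPL2 = 79.0 - 21.1694 = 57.831 dB


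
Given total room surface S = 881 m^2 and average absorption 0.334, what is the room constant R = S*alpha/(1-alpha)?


R = 881 * 0.334 / (1 - 0.334) = 441.82 m^2


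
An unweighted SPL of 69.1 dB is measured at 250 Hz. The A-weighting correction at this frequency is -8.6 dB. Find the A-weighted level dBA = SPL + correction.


A-weighting table: 250 Hz -> -8.6 dB correction
SPL_A = SPL + correction = 69.1 + (-8.6) = 60.5 dBA


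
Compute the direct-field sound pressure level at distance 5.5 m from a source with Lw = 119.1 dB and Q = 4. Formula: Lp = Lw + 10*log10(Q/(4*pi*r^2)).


4*pi*r^2 = 4*pi*5.5^2 = 380.133 m^2
Q / (4*pi*r^2) = 4 / 380.133 = 0.0105226
Lp = 119.1 + 10*log10(0.0105226) = 99.321 dB


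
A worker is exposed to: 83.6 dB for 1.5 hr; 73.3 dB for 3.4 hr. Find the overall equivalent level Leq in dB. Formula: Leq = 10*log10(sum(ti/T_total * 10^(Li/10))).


T_total = 1.5 + 3.4 = 4.9 hr
(1.5/4.9) * 10^(83.6/10) = 7.01286e+07
(3.4/4.9) * 10^(73.3/10) = 1.48348e+07
Sum = 7.01286e+07 + 1.48348e+07 = 8.49634e+07
Leq = 10*log10(8.49634e+07) = 79.292 dB


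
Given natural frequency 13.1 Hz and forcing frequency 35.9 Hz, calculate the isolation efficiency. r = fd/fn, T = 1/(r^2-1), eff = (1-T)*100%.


r = 35.9 / 13.1 = 2.74046
r^2 - 1 = 2.74046^2 - 1 = 6.51012
T = 1/6.51012 = 0.153607
Efficiency = (1 - 0.153607)*100 = 84.639 %


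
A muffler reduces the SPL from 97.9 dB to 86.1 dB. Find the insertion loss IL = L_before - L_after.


Insertion loss = SPL without muffler - SPL with muffler
IL = 97.9 - 86.1 = 11.8 dB


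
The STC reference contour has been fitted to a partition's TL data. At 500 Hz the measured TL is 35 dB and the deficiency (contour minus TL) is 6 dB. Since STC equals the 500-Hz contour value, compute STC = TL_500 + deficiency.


By ASTM E413, STC = value of the fitted reference contour at 500 Hz.
Contour value at 500 Hz = TL_500 + deficiency = 35 + 6 = 41
STC = 41


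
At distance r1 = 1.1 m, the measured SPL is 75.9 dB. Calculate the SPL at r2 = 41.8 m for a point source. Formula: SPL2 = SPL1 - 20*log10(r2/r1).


r2/r1 = 41.8/1.1 = 38
Correction = 20*log10(38) = 31.5957 dB
SPL2 = 75.9 - 31.5957 = 44.304 dB


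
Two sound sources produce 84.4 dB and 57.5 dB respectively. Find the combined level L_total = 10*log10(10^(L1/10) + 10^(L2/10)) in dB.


10^(84.4/10) = 2.75423e+08
10^(57.5/10) = 562341
Sum = 2.75423e+08 + 562341 = 2.75985e+08
L_total = 10*log10(2.75985e+08) = 84.409 dB


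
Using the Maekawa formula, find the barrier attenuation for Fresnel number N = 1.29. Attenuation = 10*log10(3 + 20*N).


3 + 20*N = 3 + 20*1.29 = 28.8
Att = 10*log10(28.8) = 14.594 dB


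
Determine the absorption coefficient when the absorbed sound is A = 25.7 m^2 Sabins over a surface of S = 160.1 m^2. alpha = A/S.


Absorption coefficient = absorbed power / incident power
alpha = A / S = 25.7 / 160.1 = 0.16052


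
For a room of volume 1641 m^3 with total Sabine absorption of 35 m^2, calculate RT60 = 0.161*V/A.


RT60 = 0.161 * 1641 / 35 = 7.5486 s


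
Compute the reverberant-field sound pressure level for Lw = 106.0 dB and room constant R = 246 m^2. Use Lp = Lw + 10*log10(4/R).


4/R = 4/246 = 0.0162602
Lp = 106.0 + 10*log10(0.0162602) = 88.111 dB


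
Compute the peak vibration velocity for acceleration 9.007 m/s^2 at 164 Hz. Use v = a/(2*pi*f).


omega = 2*pi*f = 2*pi*164 = 1030.44 rad/s
v = a / omega = 9.007 / 1030.44 = 0.0087409 m/s


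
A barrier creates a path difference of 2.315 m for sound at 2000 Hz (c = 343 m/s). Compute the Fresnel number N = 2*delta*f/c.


N = 2*delta*f/c = 2*delta/lambda, where lambda = c/f
lambda = 343 / 2000 = 0.1715 m
N = 2 * 2.315 / 0.1715 = 26.997


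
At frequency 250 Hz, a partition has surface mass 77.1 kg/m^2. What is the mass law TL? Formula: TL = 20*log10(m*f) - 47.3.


m * f = 77.1 * 250 = 19275
20*log10(19275) = 85.6999 dB
TL = 85.6999 - 47.3 = 38.4 dB


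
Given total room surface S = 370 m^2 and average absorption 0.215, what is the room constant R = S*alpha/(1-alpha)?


R = 370 * 0.215 / (1 - 0.215) = 101.34 m^2


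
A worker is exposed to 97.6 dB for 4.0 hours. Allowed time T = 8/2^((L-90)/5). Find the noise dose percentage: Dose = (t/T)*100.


T_allowed = 8 / 2^((97.6 - 90)/5) = 2.78949 hr
Dose = 4.0 / 2.78949 * 100 = 143.4 %


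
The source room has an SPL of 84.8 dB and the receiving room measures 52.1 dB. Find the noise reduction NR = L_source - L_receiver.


NR = L_source - L_receiver (difference between source and receiving room levels)
NR = 84.8 - 52.1 = 32.7 dB


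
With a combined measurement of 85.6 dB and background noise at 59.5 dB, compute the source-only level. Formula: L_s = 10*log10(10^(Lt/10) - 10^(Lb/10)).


10^(85.6/10) = 3.63078e+08
10^(59.5/10) = 891251
Difference = 3.63078e+08 - 891251 = 3.62187e+08
L_source = 10*log10(3.62187e+08) = 85.589 dB


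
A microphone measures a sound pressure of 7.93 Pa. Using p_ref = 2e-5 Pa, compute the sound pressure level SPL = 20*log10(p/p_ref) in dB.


p / p_ref = 7.93 / 2e-5 = 396500
SPL = 20 * log10(396500) = 111.96 dB


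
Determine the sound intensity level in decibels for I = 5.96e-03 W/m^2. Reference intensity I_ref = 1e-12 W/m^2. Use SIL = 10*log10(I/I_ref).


I / I_ref = 5.96e-03 / 1e-12 = 5.96e+09
SIL = 10 * log10(5.96e+09) = 97.752 dB


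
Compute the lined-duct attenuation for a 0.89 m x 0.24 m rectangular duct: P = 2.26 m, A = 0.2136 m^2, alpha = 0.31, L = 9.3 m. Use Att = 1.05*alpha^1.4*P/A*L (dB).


alpha^1.4 = 0.31^1.4 = 0.194047
Attenuation rate = 1.05 * alpha^1.4 * P / A
= 1.05 * 0.194047 * 2.26 / 0.2136 = 2.15577 dB/m
Total Att = 2.15577 * 9.3 = 20.049 dB


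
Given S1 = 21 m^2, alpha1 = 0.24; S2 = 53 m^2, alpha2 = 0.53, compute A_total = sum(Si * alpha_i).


21 * 0.24 = 5.04
53 * 0.53 = 28.09
A_total = 5.04 + 28.09 = 33.13 m^2


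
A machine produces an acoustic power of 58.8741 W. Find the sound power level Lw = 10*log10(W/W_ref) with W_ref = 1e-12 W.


W / W_ref = 58.8741 / 1e-12 = 5.88741e+13
Lw = 10 * log10(5.88741e+13) = 137.7 dB


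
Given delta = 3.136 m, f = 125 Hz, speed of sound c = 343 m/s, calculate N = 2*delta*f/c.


N = 2*delta*f/c = 2*delta/lambda, where lambda = c/f
lambda = 343 / 125 = 2.744 m
N = 2 * 3.136 / 2.744 = 2.2857


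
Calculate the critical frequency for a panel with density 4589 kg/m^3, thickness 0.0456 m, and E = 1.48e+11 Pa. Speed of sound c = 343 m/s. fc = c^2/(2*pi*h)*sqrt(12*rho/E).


12*rho/E = 12*4589/1.48e+11 = 3.72081e-07
sqrt(12*rho/E) = sqrt(3.72081e-07) = 0.000609984
c^2/(2*pi*h) = 343^2/(2*pi*0.0456) = 410623
fc = 410623 * 0.000609984 = 250.47 Hz


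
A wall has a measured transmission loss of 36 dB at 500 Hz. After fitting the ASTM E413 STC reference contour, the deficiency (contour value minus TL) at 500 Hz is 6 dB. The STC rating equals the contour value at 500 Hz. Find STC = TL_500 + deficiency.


By ASTM E413, STC = value of the fitted reference contour at 500 Hz.
Contour value at 500 Hz = TL_500 + deficiency = 36 + 6 = 42
STC = 42


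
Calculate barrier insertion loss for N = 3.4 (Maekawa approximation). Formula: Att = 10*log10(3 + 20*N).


3 + 20*N = 3 + 20*3.4 = 71
Att = 10*log10(71) = 18.513 dB


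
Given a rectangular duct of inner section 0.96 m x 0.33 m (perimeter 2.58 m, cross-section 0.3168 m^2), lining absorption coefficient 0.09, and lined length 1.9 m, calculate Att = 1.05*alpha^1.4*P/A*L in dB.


alpha^1.4 = 0.09^1.4 = 0.034351
Attenuation rate = 1.05 * alpha^1.4 * P / A
= 1.05 * 0.034351 * 2.58 / 0.3168 = 0.29374 dB/m
Total Att = 0.29374 * 1.9 = 0.55811 dB


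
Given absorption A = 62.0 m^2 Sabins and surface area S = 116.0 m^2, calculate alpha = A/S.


Absorption coefficient = absorbed power / incident power
alpha = A / S = 62.0 / 116.0 = 0.53448


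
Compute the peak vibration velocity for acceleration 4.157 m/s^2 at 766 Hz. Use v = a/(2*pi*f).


omega = 2*pi*f = 2*pi*766 = 4812.92 rad/s
v = a / omega = 4.157 / 4812.92 = 0.00086372 m/s


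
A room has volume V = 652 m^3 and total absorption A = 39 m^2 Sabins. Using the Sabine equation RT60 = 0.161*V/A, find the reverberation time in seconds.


RT60 = 0.161 * 652 / 39 = 2.6916 s


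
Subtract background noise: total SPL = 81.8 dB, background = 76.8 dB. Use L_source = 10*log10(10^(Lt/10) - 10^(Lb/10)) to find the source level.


10^(81.8/10) = 1.51356e+08
10^(76.8/10) = 4.7863e+07
Difference = 1.51356e+08 - 4.7863e+07 = 1.03493e+08
L_source = 10*log10(1.03493e+08) = 80.149 dB


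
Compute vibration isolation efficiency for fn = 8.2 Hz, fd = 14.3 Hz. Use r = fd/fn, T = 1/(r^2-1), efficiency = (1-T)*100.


r = 14.3 / 8.2 = 1.7439
r^2 - 1 = 1.7439^2 - 1 = 2.04119
T = 1/2.04119 = 0.48991
Efficiency = (1 - 0.48991)*100 = 51.009 %


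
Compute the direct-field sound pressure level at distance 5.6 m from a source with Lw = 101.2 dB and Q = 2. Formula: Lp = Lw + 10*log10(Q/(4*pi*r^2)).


4*pi*r^2 = 4*pi*5.6^2 = 394.081 m^2
Q / (4*pi*r^2) = 2 / 394.081 = 0.0050751
Lp = 101.2 + 10*log10(0.0050751) = 78.254 dB


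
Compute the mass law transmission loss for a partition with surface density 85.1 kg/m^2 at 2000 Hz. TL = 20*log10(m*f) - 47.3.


m * f = 85.1 * 2000 = 170200
20*log10(170200) = 104.619 dB
TL = 104.619 - 47.3 = 57.319 dB
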